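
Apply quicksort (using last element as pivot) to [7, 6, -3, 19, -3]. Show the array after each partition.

Partition 1: pivot=-3 at index 1 -> [-3, -3, 7, 19, 6]
Partition 2: pivot=6 at index 2 -> [-3, -3, 6, 19, 7]
Partition 3: pivot=7 at index 3 -> [-3, -3, 6, 7, 19]


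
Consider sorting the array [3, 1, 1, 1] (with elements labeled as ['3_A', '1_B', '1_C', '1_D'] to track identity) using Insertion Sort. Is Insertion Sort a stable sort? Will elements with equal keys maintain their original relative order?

Trace Insertion Sort on the labeled array (the key is the number; the letter only tracks identity):
  Insert 1_B at index 0: [1_B, 3_A, 1_C, 1_D]
  Insert 1_C at index 1: [1_B, 1_C, 3_A, 1_D]
  Insert 1_D at index 2: [1_B, 1_C, 1_D, 3_A]
Final order: [1_B, 1_C, 1_D, 3_A]
Equal keys:
  value 1: originally 1_B, 1_C, 1_D; after sorting 1_B, 1_C, 1_D -> order preserved
All equal keys kept their original relative order. Insertion Sort is stable: elements are shifted only while they are strictly greater than the key, so a key is inserted after any equal elements already placed.
Answer: Stable


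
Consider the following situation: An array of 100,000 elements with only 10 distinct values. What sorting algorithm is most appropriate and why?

Best choice: 3-way quicksort or Counting sort
Reason: 3-way (Dutch national flag) partitioning groups every copy of the pivot together, so with only d=10 distinct keys quicksort finishes in O(n log d) expected time, which is effectively linear; counting sort runs in O(n + k) where k is the size of the key range (not the number of distinct values), so it is linear when the 10 values are integers drawn from a small known range


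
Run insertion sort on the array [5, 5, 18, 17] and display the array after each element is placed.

First element 5 is already 'sorted'
Insert 5: shifted 0 elements -> [5, 5, 18, 17]
Insert 18: shifted 0 elements -> [5, 5, 18, 17]
Insert 17: shifted 1 elements -> [5, 5, 17, 18]


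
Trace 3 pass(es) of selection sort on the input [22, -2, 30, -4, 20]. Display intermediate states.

Pass 1: Select minimum -4 at index 3, swap -> [-4, -2, 30, 22, 20]
Pass 2: Select minimum -2 at index 1, swap -> [-4, -2, 30, 22, 20]
Pass 3: Select minimum 20 at index 4, swap -> [-4, -2, 20, 22, 30]


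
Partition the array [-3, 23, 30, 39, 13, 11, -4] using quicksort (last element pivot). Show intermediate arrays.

Partition 1: pivot=-4 at index 0 -> [-4, 23, 30, 39, 13, 11, -3]
Partition 2: pivot=-3 at index 1 -> [-4, -3, 30, 39, 13, 11, 23]
Partition 3: pivot=23 at index 4 -> [-4, -3, 13, 11, 23, 39, 30]
Partition 4: pivot=11 at index 2 -> [-4, -3, 11, 13, 23, 39, 30]
Partition 5: pivot=30 at index 5 -> [-4, -3, 11, 13, 23, 30, 39]


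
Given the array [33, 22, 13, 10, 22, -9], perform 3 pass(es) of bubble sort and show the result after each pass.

After pass 1: [22, 13, 10, 22, -9, 33] (5 swaps)
After pass 2: [13, 10, 22, -9, 22, 33] (3 swaps)
After pass 3: [10, 13, -9, 22, 22, 33] (2 swaps)
Total swaps: 10


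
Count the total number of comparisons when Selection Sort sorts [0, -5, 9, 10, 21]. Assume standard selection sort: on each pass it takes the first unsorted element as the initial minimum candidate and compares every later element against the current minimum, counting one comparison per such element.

Pass 1: scan indices 1..4 for the minimum = 4 comparison(s); min is -5, place at index 0 -> [-5, 0, 9, 10, 21]
Pass 2: scan indices 2..4 for the minimum = 3 comparison(s); min is 0, place at index 1 -> [-5, 0, 9, 10, 21]
Pass 3: scan indices 3..4 for the minimum = 2 comparison(s); min is 9, place at index 2 -> [-5, 0, 9, 10, 21]
Pass 4: scan indices 4..4 for the minimum = 1 comparison(s); min is 10, place at index 3 -> [-5, 0, 9, 10, 21]
Selection sort always scans the whole unsorted suffix, so the count is (n-1) + (n-2) + ... + 1 = n(n-1)/2 = 5*4/2 = 10 regardless of the input order.
Total comparisons: 4 + 3 + 2 + 1 = 10


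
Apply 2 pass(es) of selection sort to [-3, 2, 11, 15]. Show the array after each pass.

Pass 1: Select minimum -3 at index 0, swap -> [-3, 2, 11, 15]
Pass 2: Select minimum 2 at index 1, swap -> [-3, 2, 11, 15]


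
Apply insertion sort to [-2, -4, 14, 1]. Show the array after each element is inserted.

First element -2 is already 'sorted'
Insert -4: shifted 1 elements -> [-4, -2, 14, 1]
Insert 14: shifted 0 elements -> [-4, -2, 14, 1]
Insert 1: shifted 1 elements -> [-4, -2, 1, 14]


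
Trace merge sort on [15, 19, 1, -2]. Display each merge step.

Divide and conquer:
  Merge [15] + [19] -> [15, 19]
  Merge [1] + [-2] -> [-2, 1]
  Merge [15, 19] + [-2, 1] -> [-2, 1, 15, 19]


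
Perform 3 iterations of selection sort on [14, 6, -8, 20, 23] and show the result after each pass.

Pass 1: Select minimum -8 at index 2, swap -> [-8, 6, 14, 20, 23]
Pass 2: Select minimum 6 at index 1, swap -> [-8, 6, 14, 20, 23]
Pass 3: Select minimum 14 at index 2, swap -> [-8, 6, 14, 20, 23]


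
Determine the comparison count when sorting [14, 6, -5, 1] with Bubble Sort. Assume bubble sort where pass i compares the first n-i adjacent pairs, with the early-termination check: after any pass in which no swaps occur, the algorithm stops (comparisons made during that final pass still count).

Pass 1: compare adjacent pairs (0,1)..(2,3) = 3 comparison(s), 3 swap(s) -> [6, -5, 1, 14]
Pass 2: compare adjacent pairs (0,1)..(1,2) = 2 comparison(s), 2 swap(s) -> [-5, 1, 6, 14]
Pass 3: compare adjacent pairs (0,1)..(0,1) = 1 comparison(s), 0 swap(s) -> [-5, 1, 6, 14]
No swaps in this pass, so bubble sort stops here.
Total comparisons: 3 + 2 + 1 = 6


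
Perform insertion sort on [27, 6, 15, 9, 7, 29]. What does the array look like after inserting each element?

First element 27 is already 'sorted'
Insert 6: shifted 1 elements -> [6, 27, 15, 9, 7, 29]
Insert 15: shifted 1 elements -> [6, 15, 27, 9, 7, 29]
Insert 9: shifted 2 elements -> [6, 9, 15, 27, 7, 29]
Insert 7: shifted 3 elements -> [6, 7, 9, 15, 27, 29]
Insert 29: shifted 0 elements -> [6, 7, 9, 15, 27, 29]


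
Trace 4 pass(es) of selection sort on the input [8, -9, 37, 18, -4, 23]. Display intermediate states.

Pass 1: Select minimum -9 at index 1, swap -> [-9, 8, 37, 18, -4, 23]
Pass 2: Select minimum -4 at index 4, swap -> [-9, -4, 37, 18, 8, 23]
Pass 3: Select minimum 8 at index 4, swap -> [-9, -4, 8, 18, 37, 23]
Pass 4: Select minimum 18 at index 3, swap -> [-9, -4, 8, 18, 37, 23]


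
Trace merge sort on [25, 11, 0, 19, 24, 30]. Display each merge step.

Divide and conquer:
  Merge [11] + [0] -> [0, 11]
  Merge [25] + [0, 11] -> [0, 11, 25]
  Merge [24] + [30] -> [24, 30]
  Merge [19] + [24, 30] -> [19, 24, 30]
  Merge [0, 11, 25] + [19, 24, 30] -> [0, 11, 19, 24, 25, 30]


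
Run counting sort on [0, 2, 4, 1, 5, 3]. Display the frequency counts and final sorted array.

Count array: [1, 1, 1, 1, 1, 1]
(count[i] = number of elements equal to i)
Cumulative count: [1, 2, 3, 4, 5, 6]
Sorted: [0, 1, 2, 3, 4, 5]


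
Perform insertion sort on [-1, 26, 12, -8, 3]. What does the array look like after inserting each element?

First element -1 is already 'sorted'
Insert 26: shifted 0 elements -> [-1, 26, 12, -8, 3]
Insert 12: shifted 1 elements -> [-1, 12, 26, -8, 3]
Insert -8: shifted 3 elements -> [-8, -1, 12, 26, 3]
Insert 3: shifted 2 elements -> [-8, -1, 3, 12, 26]


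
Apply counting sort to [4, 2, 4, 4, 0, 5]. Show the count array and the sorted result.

Count array: [1, 0, 1, 0, 3, 1]
(count[i] = number of elements equal to i)
Cumulative count: [1, 1, 2, 2, 5, 6]
Sorted: [0, 2, 4, 4, 4, 5]


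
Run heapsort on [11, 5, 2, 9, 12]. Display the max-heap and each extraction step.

Build heap: [12, 11, 2, 9, 5]
Extract 12: [11, 9, 2, 5, 12]
Extract 11: [9, 5, 2, 11, 12]
Extract 9: [5, 2, 9, 11, 12]
Extract 5: [2, 5, 9, 11, 12]


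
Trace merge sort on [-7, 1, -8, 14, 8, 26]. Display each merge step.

Divide and conquer:
  Merge [1] + [-8] -> [-8, 1]
  Merge [-7] + [-8, 1] -> [-8, -7, 1]
  Merge [8] + [26] -> [8, 26]
  Merge [14] + [8, 26] -> [8, 14, 26]
  Merge [-8, -7, 1] + [8, 14, 26] -> [-8, -7, 1, 8, 14, 26]


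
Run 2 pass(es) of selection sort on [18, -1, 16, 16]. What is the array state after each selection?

Pass 1: Select minimum -1 at index 1, swap -> [-1, 18, 16, 16]
Pass 2: Select minimum 16 at index 2, swap -> [-1, 16, 18, 16]


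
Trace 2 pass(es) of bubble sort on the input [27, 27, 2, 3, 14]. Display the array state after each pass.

After pass 1: [27, 2, 3, 14, 27] (3 swaps)
After pass 2: [2, 3, 14, 27, 27] (3 swaps)
Total swaps: 6


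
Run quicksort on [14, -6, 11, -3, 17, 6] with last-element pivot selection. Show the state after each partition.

Partition 1: pivot=6 at index 2 -> [-6, -3, 6, 14, 17, 11]
Partition 2: pivot=-3 at index 1 -> [-6, -3, 6, 14, 17, 11]
Partition 3: pivot=11 at index 3 -> [-6, -3, 6, 11, 17, 14]
Partition 4: pivot=14 at index 4 -> [-6, -3, 6, 11, 14, 17]


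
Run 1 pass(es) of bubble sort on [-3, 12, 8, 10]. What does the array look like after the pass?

After pass 1: [-3, 8, 10, 12] (2 swaps)
Total swaps: 2


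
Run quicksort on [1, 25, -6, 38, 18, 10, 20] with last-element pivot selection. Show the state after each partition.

Partition 1: pivot=20 at index 4 -> [1, -6, 18, 10, 20, 38, 25]
Partition 2: pivot=10 at index 2 -> [1, -6, 10, 18, 20, 38, 25]
Partition 3: pivot=-6 at index 0 -> [-6, 1, 10, 18, 20, 38, 25]
Partition 4: pivot=25 at index 5 -> [-6, 1, 10, 18, 20, 25, 38]


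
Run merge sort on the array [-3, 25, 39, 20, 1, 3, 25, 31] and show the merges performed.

Divide and conquer:
  Merge [-3] + [25] -> [-3, 25]
  Merge [39] + [20] -> [20, 39]
  Merge [-3, 25] + [20, 39] -> [-3, 20, 25, 39]
  Merge [1] + [3] -> [1, 3]
  Merge [25] + [31] -> [25, 31]
  Merge [1, 3] + [25, 31] -> [1, 3, 25, 31]
  Merge [-3, 20, 25, 39] + [1, 3, 25, 31] -> [-3, 1, 3, 20, 25, 25, 31, 39]


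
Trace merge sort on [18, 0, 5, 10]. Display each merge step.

Divide and conquer:
  Merge [18] + [0] -> [0, 18]
  Merge [5] + [10] -> [5, 10]
  Merge [0, 18] + [5, 10] -> [0, 5, 10, 18]


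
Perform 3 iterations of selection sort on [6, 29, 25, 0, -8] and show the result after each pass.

Pass 1: Select minimum -8 at index 4, swap -> [-8, 29, 25, 0, 6]
Pass 2: Select minimum 0 at index 3, swap -> [-8, 0, 25, 29, 6]
Pass 3: Select minimum 6 at index 4, swap -> [-8, 0, 6, 29, 25]


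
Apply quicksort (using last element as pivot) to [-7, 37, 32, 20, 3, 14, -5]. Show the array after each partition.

Partition 1: pivot=-5 at index 1 -> [-7, -5, 32, 20, 3, 14, 37]
Partition 2: pivot=37 at index 6 -> [-7, -5, 32, 20, 3, 14, 37]
Partition 3: pivot=14 at index 3 -> [-7, -5, 3, 14, 32, 20, 37]
Partition 4: pivot=20 at index 4 -> [-7, -5, 3, 14, 20, 32, 37]


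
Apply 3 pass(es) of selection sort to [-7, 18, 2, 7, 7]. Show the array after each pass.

Pass 1: Select minimum -7 at index 0, swap -> [-7, 18, 2, 7, 7]
Pass 2: Select minimum 2 at index 2, swap -> [-7, 2, 18, 7, 7]
Pass 3: Select minimum 7 at index 3, swap -> [-7, 2, 7, 18, 7]


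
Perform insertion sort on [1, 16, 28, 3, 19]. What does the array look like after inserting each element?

First element 1 is already 'sorted'
Insert 16: shifted 0 elements -> [1, 16, 28, 3, 19]
Insert 28: shifted 0 elements -> [1, 16, 28, 3, 19]
Insert 3: shifted 2 elements -> [1, 3, 16, 28, 19]
Insert 19: shifted 1 elements -> [1, 3, 16, 19, 28]


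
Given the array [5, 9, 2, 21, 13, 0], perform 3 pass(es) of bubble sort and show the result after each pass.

After pass 1: [5, 2, 9, 13, 0, 21] (3 swaps)
After pass 2: [2, 5, 9, 0, 13, 21] (2 swaps)
After pass 3: [2, 5, 0, 9, 13, 21] (1 swaps)
Total swaps: 6


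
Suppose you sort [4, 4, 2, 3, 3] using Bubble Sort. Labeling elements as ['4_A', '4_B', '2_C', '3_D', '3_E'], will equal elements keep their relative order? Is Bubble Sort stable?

Trace Bubble Sort on the labeled array (the key is the number; the letter only tracks identity):
  After pass 1: [4_A, 2_C, 3_D, 3_E, 4_B]
  After pass 2: [2_C, 3_D, 3_E, 4_A, 4_B]
  After pass 3: [2_C, 3_D, 3_E, 4_A, 4_B] (no swaps, done)
Final order: [2_C, 3_D, 3_E, 4_A, 4_B]
Equal keys:
  value 3: originally 3_D, 3_E; after sorting 3_D, 3_E -> order preserved
  value 4: originally 4_A, 4_B; after sorting 4_A, 4_B -> order preserved
All equal keys kept their original relative order. Bubble Sort is stable: it only swaps adjacent elements when the left one is strictly greater, so equal keys never move past each other.
Answer: Stable


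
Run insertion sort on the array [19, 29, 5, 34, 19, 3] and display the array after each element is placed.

First element 19 is already 'sorted'
Insert 29: shifted 0 elements -> [19, 29, 5, 34, 19, 3]
Insert 5: shifted 2 elements -> [5, 19, 29, 34, 19, 3]
Insert 34: shifted 0 elements -> [5, 19, 29, 34, 19, 3]
Insert 19: shifted 2 elements -> [5, 19, 19, 29, 34, 3]
Insert 3: shifted 5 elements -> [3, 5, 19, 19, 29, 34]


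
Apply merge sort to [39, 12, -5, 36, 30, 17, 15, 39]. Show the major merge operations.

Divide and conquer:
  Merge [39] + [12] -> [12, 39]
  Merge [-5] + [36] -> [-5, 36]
  Merge [12, 39] + [-5, 36] -> [-5, 12, 36, 39]
  Merge [30] + [17] -> [17, 30]
  Merge [15] + [39] -> [15, 39]
  Merge [17, 30] + [15, 39] -> [15, 17, 30, 39]
  Merge [-5, 12, 36, 39] + [15, 17, 30, 39] -> [-5, 12, 15, 17, 30, 36, 39, 39]


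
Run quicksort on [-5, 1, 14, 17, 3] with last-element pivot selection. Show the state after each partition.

Partition 1: pivot=3 at index 2 -> [-5, 1, 3, 17, 14]
Partition 2: pivot=1 at index 1 -> [-5, 1, 3, 17, 14]
Partition 3: pivot=14 at index 3 -> [-5, 1, 3, 14, 17]


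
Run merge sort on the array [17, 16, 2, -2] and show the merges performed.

Divide and conquer:
  Merge [17] + [16] -> [16, 17]
  Merge [2] + [-2] -> [-2, 2]
  Merge [16, 17] + [-2, 2] -> [-2, 2, 16, 17]


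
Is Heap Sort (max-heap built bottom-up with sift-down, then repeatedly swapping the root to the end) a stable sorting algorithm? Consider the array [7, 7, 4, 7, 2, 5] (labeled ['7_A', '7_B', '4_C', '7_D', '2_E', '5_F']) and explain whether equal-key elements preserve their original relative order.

Trace Heap Sort on the labeled array (the key is the number; the letter only tracks identity):
  Build max-heap: [7_A, 7_B, 5_F, 7_D, 2_E, 4_C]
  Swap root 7_A to index 5, re-heapify first 5 -> [7_B, 7_D, 5_F, 4_C, 2_E, 7_A]
  Swap root 7_B to index 4, re-heapify first 4 -> [7_D, 4_C, 5_F, 2_E, 7_B, 7_A]
  Swap root 7_D to index 3, re-heapify first 3 -> [5_F, 4_C, 2_E, 7_D, 7_B, 7_A]
  Swap root 5_F to index 2, re-heapify first 2 -> [4_C, 2_E, 5_F, 7_D, 7_B, 7_A]
  Swap root 4_C to index 1, re-heapify first 1 -> [2_E, 4_C, 5_F, 7_D, 7_B, 7_A]
Final order: [2_E, 4_C, 5_F, 7_D, 7_B, 7_A]
Equal keys:
  value 7: originally 7_A, 7_B, 7_D; after sorting 7_D, 7_B, 7_A -> order changed
Equal keys were reordered, so Heap Sort is not stable: heap construction and root-to-end swaps move elements without regard to the original order of equal keys. (One such input is enough; an unstable sort may happen to preserve order on other inputs, but it gives no guarantee.)
Answer: Not stable


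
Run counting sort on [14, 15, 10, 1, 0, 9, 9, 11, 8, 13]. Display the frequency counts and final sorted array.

Count array: [1, 1, 0, 0, 0, 0, 0, 0, 1, 2, 1, 1, 0, 1, 1, 1]
(count[i] = number of elements equal to i)
Cumulative count: [1, 2, 2, 2, 2, 2, 2, 2, 3, 5, 6, 7, 7, 8, 9, 10]
Sorted: [0, 1, 8, 9, 9, 10, 11, 13, 14, 15]


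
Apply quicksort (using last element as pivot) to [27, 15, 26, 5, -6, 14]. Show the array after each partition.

Partition 1: pivot=14 at index 2 -> [5, -6, 14, 27, 15, 26]
Partition 2: pivot=-6 at index 0 -> [-6, 5, 14, 27, 15, 26]
Partition 3: pivot=26 at index 4 -> [-6, 5, 14, 15, 26, 27]


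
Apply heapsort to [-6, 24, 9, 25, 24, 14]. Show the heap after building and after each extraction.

Build heap: [25, 24, 14, -6, 24, 9]
Extract 25: [24, 24, 14, -6, 9, 25]
Extract 24: [24, 9, 14, -6, 24, 25]
Extract 24: [14, 9, -6, 24, 24, 25]
Extract 14: [9, -6, 14, 24, 24, 25]
Extract 9: [-6, 9, 14, 24, 24, 25]


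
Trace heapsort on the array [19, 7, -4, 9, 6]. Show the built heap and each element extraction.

Build heap: [19, 9, -4, 7, 6]
Extract 19: [9, 7, -4, 6, 19]
Extract 9: [7, 6, -4, 9, 19]
Extract 7: [6, -4, 7, 9, 19]
Extract 6: [-4, 6, 7, 9, 19]


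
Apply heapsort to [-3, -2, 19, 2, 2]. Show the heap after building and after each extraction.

Build heap: [19, 2, -3, -2, 2]
Extract 19: [2, 2, -3, -2, 19]
Extract 2: [2, -2, -3, 2, 19]
Extract 2: [-2, -3, 2, 2, 19]
Extract -2: [-3, -2, 2, 2, 19]


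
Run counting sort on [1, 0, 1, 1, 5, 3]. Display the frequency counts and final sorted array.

Count array: [1, 3, 0, 1, 0, 1]
(count[i] = number of elements equal to i)
Cumulative count: [1, 4, 4, 5, 5, 6]
Sorted: [0, 1, 1, 1, 3, 5]


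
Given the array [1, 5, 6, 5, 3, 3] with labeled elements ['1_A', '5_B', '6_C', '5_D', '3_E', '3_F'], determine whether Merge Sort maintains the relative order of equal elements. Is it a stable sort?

Trace Merge Sort on the labeled array (the key is the number; the letter only tracks identity):
  Merge [5_B] + [6_C] -> [5_B, 6_C]
  Merge [1_A] + [5_B, 6_C] -> [1_A, 5_B, 6_C]
  Merge [3_E] + [3_F] -> [3_E, 3_F]
  Merge [5_D] + [3_E, 3_F] -> [3_E, 3_F, 5_D]
  Merge [1_A, 5_B, 6_C] + [3_E, 3_F, 5_D] -> [1_A, 3_E, 3_F, 5_B, 5_D, 6_C]
Final order: [1_A, 3_E, 3_F, 5_B, 5_D, 6_C]
Equal keys:
  value 3: originally 3_E, 3_F; after sorting 3_E, 3_F -> order preserved
  value 5: originally 5_B, 5_D; after sorting 5_B, 5_D -> order preserved
All equal keys kept their original relative order. Merge Sort is stable: when the heads of the two halves are equal the merge takes from the left half first.
Answer: Stable


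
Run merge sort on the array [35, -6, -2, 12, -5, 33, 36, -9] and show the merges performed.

Divide and conquer:
  Merge [35] + [-6] -> [-6, 35]
  Merge [-2] + [12] -> [-2, 12]
  Merge [-6, 35] + [-2, 12] -> [-6, -2, 12, 35]
  Merge [-5] + [33] -> [-5, 33]
  Merge [36] + [-9] -> [-9, 36]
  Merge [-5, 33] + [-9, 36] -> [-9, -5, 33, 36]
  Merge [-6, -2, 12, 35] + [-9, -5, 33, 36] -> [-9, -6, -5, -2, 12, 33, 35, 36]


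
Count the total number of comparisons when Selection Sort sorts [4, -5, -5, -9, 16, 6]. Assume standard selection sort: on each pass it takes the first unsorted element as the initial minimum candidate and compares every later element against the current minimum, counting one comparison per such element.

Pass 1: scan indices 1..5 for the minimum = 5 comparison(s); min is -9, place at index 0 -> [-9, -5, -5, 4, 16, 6]
Pass 2: scan indices 2..5 for the minimum = 4 comparison(s); min is -5, place at index 1 -> [-9, -5, -5, 4, 16, 6]
Pass 3: scan indices 3..5 for the minimum = 3 comparison(s); min is -5, place at index 2 -> [-9, -5, -5, 4, 16, 6]
Pass 4: scan indices 4..5 for the minimum = 2 comparison(s); min is 4, place at index 3 -> [-9, -5, -5, 4, 16, 6]
Pass 5: scan indices 5..5 for the minimum = 1 comparison(s); min is 6, place at index 4 -> [-9, -5, -5, 4, 6, 16]
Selection sort always scans the whole unsorted suffix, so the count is (n-1) + (n-2) + ... + 1 = n(n-1)/2 = 6*5/2 = 15 regardless of the input order.
Total comparisons: 5 + 4 + 3 + 2 + 1 = 15


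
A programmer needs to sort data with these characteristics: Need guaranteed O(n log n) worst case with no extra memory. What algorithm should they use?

Best choice: Heapsort
Reason: Heapsort is O(n log n) worst case and sorts in-place; quicksort can degrade to O(n^2)


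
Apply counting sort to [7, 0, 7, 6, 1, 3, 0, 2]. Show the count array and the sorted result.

Count array: [2, 1, 1, 1, 0, 0, 1, 2]
(count[i] = number of elements equal to i)
Cumulative count: [2, 3, 4, 5, 5, 5, 6, 8]
Sorted: [0, 0, 1, 2, 3, 6, 7, 7]


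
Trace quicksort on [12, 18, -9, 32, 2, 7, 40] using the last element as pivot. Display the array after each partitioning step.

Partition 1: pivot=40 at index 6 -> [12, 18, -9, 32, 2, 7, 40]
Partition 2: pivot=7 at index 2 -> [-9, 2, 7, 32, 18, 12, 40]
Partition 3: pivot=2 at index 1 -> [-9, 2, 7, 32, 18, 12, 40]
Partition 4: pivot=12 at index 3 -> [-9, 2, 7, 12, 18, 32, 40]
Partition 5: pivot=32 at index 5 -> [-9, 2, 7, 12, 18, 32, 40]


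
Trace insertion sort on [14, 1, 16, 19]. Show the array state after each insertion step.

First element 14 is already 'sorted'
Insert 1: shifted 1 elements -> [1, 14, 16, 19]
Insert 16: shifted 0 elements -> [1, 14, 16, 19]
Insert 19: shifted 0 elements -> [1, 14, 16, 19]


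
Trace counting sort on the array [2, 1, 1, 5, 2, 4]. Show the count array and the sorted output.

Count array: [0, 2, 2, 0, 1, 1]
(count[i] = number of elements equal to i)
Cumulative count: [0, 2, 4, 4, 5, 6]
Sorted: [1, 1, 2, 2, 4, 5]


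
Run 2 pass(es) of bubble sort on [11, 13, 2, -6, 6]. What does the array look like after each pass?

After pass 1: [11, 2, -6, 6, 13] (3 swaps)
After pass 2: [2, -6, 6, 11, 13] (3 swaps)
Total swaps: 6


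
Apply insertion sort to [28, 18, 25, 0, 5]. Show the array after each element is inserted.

First element 28 is already 'sorted'
Insert 18: shifted 1 elements -> [18, 28, 25, 0, 5]
Insert 25: shifted 1 elements -> [18, 25, 28, 0, 5]
Insert 0: shifted 3 elements -> [0, 18, 25, 28, 5]
Insert 5: shifted 3 elements -> [0, 5, 18, 25, 28]


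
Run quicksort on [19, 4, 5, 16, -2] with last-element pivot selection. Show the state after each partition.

Partition 1: pivot=-2 at index 0 -> [-2, 4, 5, 16, 19]
Partition 2: pivot=19 at index 4 -> [-2, 4, 5, 16, 19]
Partition 3: pivot=16 at index 3 -> [-2, 4, 5, 16, 19]
Partition 4: pivot=5 at index 2 -> [-2, 4, 5, 16, 19]


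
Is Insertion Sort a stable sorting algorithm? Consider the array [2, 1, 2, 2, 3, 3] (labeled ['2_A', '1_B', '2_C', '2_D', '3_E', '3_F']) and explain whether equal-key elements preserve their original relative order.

Trace Insertion Sort on the labeled array (the key is the number; the letter only tracks identity):
  Insert 1_B at index 0: [1_B, 2_A, 2_C, 2_D, 3_E, 3_F]
  Insert 2_C at index 2: [1_B, 2_A, 2_C, 2_D, 3_E, 3_F]
  Insert 2_D at index 3: [1_B, 2_A, 2_C, 2_D, 3_E, 3_F]
  Insert 3_E at index 4: [1_B, 2_A, 2_C, 2_D, 3_E, 3_F]
  Insert 3_F at index 5: [1_B, 2_A, 2_C, 2_D, 3_E, 3_F]
Final order: [1_B, 2_A, 2_C, 2_D, 3_E, 3_F]
Equal keys:
  value 2: originally 2_A, 2_C, 2_D; after sorting 2_A, 2_C, 2_D -> order preserved
  value 3: originally 3_E, 3_F; after sorting 3_E, 3_F -> order preserved
All equal keys kept their original relative order. Insertion Sort is stable: elements are shifted only while they are strictly greater than the key, so a key is inserted after any equal elements already placed.
Answer: Stable


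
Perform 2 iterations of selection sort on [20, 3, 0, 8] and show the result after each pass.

Pass 1: Select minimum 0 at index 2, swap -> [0, 3, 20, 8]
Pass 2: Select minimum 3 at index 1, swap -> [0, 3, 20, 8]


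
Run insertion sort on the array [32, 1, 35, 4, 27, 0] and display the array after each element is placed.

First element 32 is already 'sorted'
Insert 1: shifted 1 elements -> [1, 32, 35, 4, 27, 0]
Insert 35: shifted 0 elements -> [1, 32, 35, 4, 27, 0]
Insert 4: shifted 2 elements -> [1, 4, 32, 35, 27, 0]
Insert 27: shifted 2 elements -> [1, 4, 27, 32, 35, 0]
Insert 0: shifted 5 elements -> [0, 1, 4, 27, 32, 35]


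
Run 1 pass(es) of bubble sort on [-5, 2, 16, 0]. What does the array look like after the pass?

After pass 1: [-5, 2, 0, 16] (1 swaps)
Total swaps: 1


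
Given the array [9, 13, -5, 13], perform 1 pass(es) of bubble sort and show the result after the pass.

After pass 1: [9, -5, 13, 13] (1 swaps)
Total swaps: 1


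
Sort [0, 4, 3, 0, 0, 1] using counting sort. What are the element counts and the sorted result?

Count array: [3, 1, 0, 1, 1]
(count[i] = number of elements equal to i)
Cumulative count: [3, 4, 4, 5, 6]
Sorted: [0, 0, 0, 1, 3, 4]


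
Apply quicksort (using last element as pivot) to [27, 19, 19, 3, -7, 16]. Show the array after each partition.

Partition 1: pivot=16 at index 2 -> [3, -7, 16, 27, 19, 19]
Partition 2: pivot=-7 at index 0 -> [-7, 3, 16, 27, 19, 19]
Partition 3: pivot=19 at index 4 -> [-7, 3, 16, 19, 19, 27]


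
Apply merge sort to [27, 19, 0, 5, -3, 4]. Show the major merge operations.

Divide and conquer:
  Merge [19] + [0] -> [0, 19]
  Merge [27] + [0, 19] -> [0, 19, 27]
  Merge [-3] + [4] -> [-3, 4]
  Merge [5] + [-3, 4] -> [-3, 4, 5]
  Merge [0, 19, 27] + [-3, 4, 5] -> [-3, 0, 4, 5, 19, 27]


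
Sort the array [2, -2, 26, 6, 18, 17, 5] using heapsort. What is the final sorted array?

Build heap: [26, 18, 17, 6, -2, 2, 5]
Extract 26: [18, 6, 17, 5, -2, 2, 26]
Extract 18: [17, 6, 2, 5, -2, 18, 26]
Extract 17: [6, 5, 2, -2, 17, 18, 26]
Extract 6: [5, -2, 2, 6, 17, 18, 26]
Extract 5: [2, -2, 5, 6, 17, 18, 26]
Extract 2: [-2, 2, 5, 6, 17, 18, 26]


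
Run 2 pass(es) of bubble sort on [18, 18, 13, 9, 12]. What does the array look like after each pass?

After pass 1: [18, 13, 9, 12, 18] (3 swaps)
After pass 2: [13, 9, 12, 18, 18] (3 swaps)
Total swaps: 6


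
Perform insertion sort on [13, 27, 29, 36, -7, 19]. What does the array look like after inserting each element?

First element 13 is already 'sorted'
Insert 27: shifted 0 elements -> [13, 27, 29, 36, -7, 19]
Insert 29: shifted 0 elements -> [13, 27, 29, 36, -7, 19]
Insert 36: shifted 0 elements -> [13, 27, 29, 36, -7, 19]
Insert -7: shifted 4 elements -> [-7, 13, 27, 29, 36, 19]
Insert 19: shifted 3 elements -> [-7, 13, 19, 27, 29, 36]


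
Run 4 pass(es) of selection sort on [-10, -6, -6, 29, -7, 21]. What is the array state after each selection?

Pass 1: Select minimum -10 at index 0, swap -> [-10, -6, -6, 29, -7, 21]
Pass 2: Select minimum -7 at index 4, swap -> [-10, -7, -6, 29, -6, 21]
Pass 3: Select minimum -6 at index 2, swap -> [-10, -7, -6, 29, -6, 21]
Pass 4: Select minimum -6 at index 4, swap -> [-10, -7, -6, -6, 29, 21]


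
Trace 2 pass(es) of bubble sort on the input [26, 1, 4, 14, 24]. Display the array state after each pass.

After pass 1: [1, 4, 14, 24, 26] (4 swaps)
After pass 2: [1, 4, 14, 24, 26] (0 swaps)
Total swaps: 4


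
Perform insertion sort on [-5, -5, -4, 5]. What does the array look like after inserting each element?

First element -5 is already 'sorted'
Insert -5: shifted 0 elements -> [-5, -5, -4, 5]
Insert -4: shifted 0 elements -> [-5, -5, -4, 5]
Insert 5: shifted 0 elements -> [-5, -5, -4, 5]


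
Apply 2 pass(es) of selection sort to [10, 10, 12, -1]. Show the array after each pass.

Pass 1: Select minimum -1 at index 3, swap -> [-1, 10, 12, 10]
Pass 2: Select minimum 10 at index 1, swap -> [-1, 10, 12, 10]


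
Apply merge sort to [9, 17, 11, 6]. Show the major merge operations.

Divide and conquer:
  Merge [9] + [17] -> [9, 17]
  Merge [11] + [6] -> [6, 11]
  Merge [9, 17] + [6, 11] -> [6, 9, 11, 17]


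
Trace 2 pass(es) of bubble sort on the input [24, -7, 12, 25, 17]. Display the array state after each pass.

After pass 1: [-7, 12, 24, 17, 25] (3 swaps)
After pass 2: [-7, 12, 17, 24, 25] (1 swaps)
Total swaps: 4


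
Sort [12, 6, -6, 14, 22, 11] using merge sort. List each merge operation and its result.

Divide and conquer:
  Merge [6] + [-6] -> [-6, 6]
  Merge [12] + [-6, 6] -> [-6, 6, 12]
  Merge [22] + [11] -> [11, 22]
  Merge [14] + [11, 22] -> [11, 14, 22]
  Merge [-6, 6, 12] + [11, 14, 22] -> [-6, 6, 11, 12, 14, 22]


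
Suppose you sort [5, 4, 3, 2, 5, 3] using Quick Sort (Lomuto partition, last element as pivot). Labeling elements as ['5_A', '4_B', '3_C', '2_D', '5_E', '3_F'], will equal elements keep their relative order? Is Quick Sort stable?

Trace Quick Sort on the labeled array (the key is the number; the letter only tracks identity):
  Partition indices 0..5 around pivot 3_F -> [3_C, 2_D, 3_F, 4_B, 5_E, 5_A]
  Partition indices 0..1 around pivot 2_D -> [2_D, 3_C, 3_F, 4_B, 5_E, 5_A]
  Partition indices 3..5 around pivot 5_A -> [2_D, 3_C, 3_F, 4_B, 5_E, 5_A]
  Partition indices 3..4 around pivot 5_E -> [2_D, 3_C, 3_F, 4_B, 5_E, 5_A]
Final order: [2_D, 3_C, 3_F, 4_B, 5_E, 5_A]
Equal keys:
  value 3: originally 3_C, 3_F; after sorting 3_C, 3_F -> order preserved
  value 5: originally 5_A, 5_E; after sorting 5_E, 5_A -> order changed
Equal keys were reordered, so Quick Sort is not stable: partition swaps elements across long distances and can reorder equal keys. (One such input is enough; an unstable sort may happen to preserve order on other inputs, but it gives no guarantee.)
Answer: Not stable


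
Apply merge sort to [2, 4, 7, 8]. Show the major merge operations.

Divide and conquer:
  Merge [2] + [4] -> [2, 4]
  Merge [7] + [8] -> [7, 8]
  Merge [2, 4] + [7, 8] -> [2, 4, 7, 8]


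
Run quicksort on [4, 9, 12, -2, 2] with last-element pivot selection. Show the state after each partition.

Partition 1: pivot=2 at index 1 -> [-2, 2, 12, 4, 9]
Partition 2: pivot=9 at index 3 -> [-2, 2, 4, 9, 12]


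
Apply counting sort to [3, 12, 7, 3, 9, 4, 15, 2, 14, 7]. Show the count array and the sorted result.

Count array: [0, 0, 1, 2, 1, 0, 0, 2, 0, 1, 0, 0, 1, 0, 1, 1]
(count[i] = number of elements equal to i)
Cumulative count: [0, 0, 1, 3, 4, 4, 4, 6, 6, 7, 7, 7, 8, 8, 9, 10]
Sorted: [2, 3, 3, 4, 7, 7, 9, 12, 14, 15]


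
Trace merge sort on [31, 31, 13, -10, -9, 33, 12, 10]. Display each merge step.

Divide and conquer:
  Merge [31] + [31] -> [31, 31]
  Merge [13] + [-10] -> [-10, 13]
  Merge [31, 31] + [-10, 13] -> [-10, 13, 31, 31]
  Merge [-9] + [33] -> [-9, 33]
  Merge [12] + [10] -> [10, 12]
  Merge [-9, 33] + [10, 12] -> [-9, 10, 12, 33]
  Merge [-10, 13, 31, 31] + [-9, 10, 12, 33] -> [-10, -9, 10, 12, 13, 31, 31, 33]


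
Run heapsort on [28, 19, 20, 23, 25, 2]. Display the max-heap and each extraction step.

Build heap: [28, 25, 20, 23, 19, 2]
Extract 28: [25, 23, 20, 2, 19, 28]
Extract 25: [23, 19, 20, 2, 25, 28]
Extract 23: [20, 19, 2, 23, 25, 28]
Extract 20: [19, 2, 20, 23, 25, 28]
Extract 19: [2, 19, 20, 23, 25, 28]


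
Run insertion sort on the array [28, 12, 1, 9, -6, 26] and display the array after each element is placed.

First element 28 is already 'sorted'
Insert 12: shifted 1 elements -> [12, 28, 1, 9, -6, 26]
Insert 1: shifted 2 elements -> [1, 12, 28, 9, -6, 26]
Insert 9: shifted 2 elements -> [1, 9, 12, 28, -6, 26]
Insert -6: shifted 4 elements -> [-6, 1, 9, 12, 28, 26]
Insert 26: shifted 1 elements -> [-6, 1, 9, 12, 26, 28]


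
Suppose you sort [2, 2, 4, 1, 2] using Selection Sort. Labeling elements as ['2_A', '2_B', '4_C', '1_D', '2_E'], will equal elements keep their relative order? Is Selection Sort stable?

Trace Selection Sort on the labeled array (the key is the number; the letter only tracks identity):
  Pass 1: minimum of unsorted part is 1_D at index 3; swap it with 2_A at index 0 -> [1_D, 2_B, 4_C, 2_A, 2_E]
  Pass 2: minimum 2_B is already at index 1; no swap -> [1_D, 2_B, 4_C, 2_A, 2_E]
  Pass 3: minimum of unsorted part is 2_A at index 3; swap it with 4_C at index 2 -> [1_D, 2_B, 2_A, 4_C, 2_E]
  Pass 4: minimum of unsorted part is 2_E at index 4; swap it with 4_C at index 3 -> [1_D, 2_B, 2_A, 2_E, 4_C]
Final order: [1_D, 2_B, 2_A, 2_E, 4_C]
Equal keys:
  value 2: originally 2_A, 2_B, 2_E; after sorting 2_B, 2_A, 2_E -> order changed
Equal keys were reordered, so Selection Sort is not stable: the long-range swap that moves the minimum into place can carry an element past an equal key. (One such input is enough; an unstable sort may happen to preserve order on other inputs, but it gives no guarantee.)
Answer: Not stable


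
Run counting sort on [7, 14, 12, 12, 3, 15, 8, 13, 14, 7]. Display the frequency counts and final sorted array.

Count array: [0, 0, 0, 1, 0, 0, 0, 2, 1, 0, 0, 0, 2, 1, 2, 1]
(count[i] = number of elements equal to i)
Cumulative count: [0, 0, 0, 1, 1, 1, 1, 3, 4, 4, 4, 4, 6, 7, 9, 10]
Sorted: [3, 7, 7, 8, 12, 12, 13, 14, 14, 15]


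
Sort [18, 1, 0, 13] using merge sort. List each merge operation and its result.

Divide and conquer:
  Merge [18] + [1] -> [1, 18]
  Merge [0] + [13] -> [0, 13]
  Merge [1, 18] + [0, 13] -> [0, 1, 13, 18]


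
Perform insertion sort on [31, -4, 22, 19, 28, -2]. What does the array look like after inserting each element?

First element 31 is already 'sorted'
Insert -4: shifted 1 elements -> [-4, 31, 22, 19, 28, -2]
Insert 22: shifted 1 elements -> [-4, 22, 31, 19, 28, -2]
Insert 19: shifted 2 elements -> [-4, 19, 22, 31, 28, -2]
Insert 28: shifted 1 elements -> [-4, 19, 22, 28, 31, -2]
Insert -2: shifted 4 elements -> [-4, -2, 19, 22, 28, 31]


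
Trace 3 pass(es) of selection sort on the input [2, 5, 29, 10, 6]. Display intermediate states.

Pass 1: Select minimum 2 at index 0, swap -> [2, 5, 29, 10, 6]
Pass 2: Select minimum 5 at index 1, swap -> [2, 5, 29, 10, 6]
Pass 3: Select minimum 6 at index 4, swap -> [2, 5, 6, 10, 29]


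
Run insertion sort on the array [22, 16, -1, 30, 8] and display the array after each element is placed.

First element 22 is already 'sorted'
Insert 16: shifted 1 elements -> [16, 22, -1, 30, 8]
Insert -1: shifted 2 elements -> [-1, 16, 22, 30, 8]
Insert 30: shifted 0 elements -> [-1, 16, 22, 30, 8]
Insert 8: shifted 3 elements -> [-1, 8, 16, 22, 30]


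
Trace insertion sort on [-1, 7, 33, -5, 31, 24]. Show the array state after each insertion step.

First element -1 is already 'sorted'
Insert 7: shifted 0 elements -> [-1, 7, 33, -5, 31, 24]
Insert 33: shifted 0 elements -> [-1, 7, 33, -5, 31, 24]
Insert -5: shifted 3 elements -> [-5, -1, 7, 33, 31, 24]
Insert 31: shifted 1 elements -> [-5, -1, 7, 31, 33, 24]
Insert 24: shifted 2 elements -> [-5, -1, 7, 24, 31, 33]


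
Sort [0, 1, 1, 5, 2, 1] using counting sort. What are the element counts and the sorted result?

Count array: [1, 3, 1, 0, 0, 1]
(count[i] = number of elements equal to i)
Cumulative count: [1, 4, 5, 5, 5, 6]
Sorted: [0, 1, 1, 1, 2, 5]


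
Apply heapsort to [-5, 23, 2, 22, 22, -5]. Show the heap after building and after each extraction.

Build heap: [23, 22, 2, -5, 22, -5]
Extract 23: [22, 22, 2, -5, -5, 23]
Extract 22: [22, -5, 2, -5, 22, 23]
Extract 22: [2, -5, -5, 22, 22, 23]
Extract 2: [-5, -5, 2, 22, 22, 23]
Extract -5: [-5, -5, 2, 22, 22, 23]


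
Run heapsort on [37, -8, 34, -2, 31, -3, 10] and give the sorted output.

Build heap: [37, 31, 34, -2, -8, -3, 10]
Extract 37: [34, 31, 10, -2, -8, -3, 37]
Extract 34: [31, -2, 10, -3, -8, 34, 37]
Extract 31: [10, -2, -8, -3, 31, 34, 37]
Extract 10: [-2, -3, -8, 10, 31, 34, 37]
Extract -2: [-3, -8, -2, 10, 31, 34, 37]
Extract -3: [-8, -3, -2, 10, 31, 34, 37]


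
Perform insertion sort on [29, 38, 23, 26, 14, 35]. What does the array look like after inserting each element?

First element 29 is already 'sorted'
Insert 38: shifted 0 elements -> [29, 38, 23, 26, 14, 35]
Insert 23: shifted 2 elements -> [23, 29, 38, 26, 14, 35]
Insert 26: shifted 2 elements -> [23, 26, 29, 38, 14, 35]
Insert 14: shifted 4 elements -> [14, 23, 26, 29, 38, 35]
Insert 35: shifted 1 elements -> [14, 23, 26, 29, 35, 38]


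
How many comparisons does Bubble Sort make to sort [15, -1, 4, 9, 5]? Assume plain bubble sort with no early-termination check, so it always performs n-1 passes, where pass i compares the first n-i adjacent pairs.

Pass 1: compare adjacent pairs (0,1)..(3,4) = 4 comparison(s), 4 swap(s) -> [-1, 4, 9, 5, 15]
Pass 2: compare adjacent pairs (0,1)..(2,3) = 3 comparison(s), 1 swap(s) -> [-1, 4, 5, 9, 15]
Pass 3: compare adjacent pairs (0,1)..(1,2) = 2 comparison(s), 0 swap(s) -> [-1, 4, 5, 9, 15]
Pass 4: compare adjacent pairs (0,1)..(0,1) = 1 comparison(s), 0 swap(s) -> [-1, 4, 5, 9, 15]
Total comparisons: 4 + 3 + 2 + 1 = 10


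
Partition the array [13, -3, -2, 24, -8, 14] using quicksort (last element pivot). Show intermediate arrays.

Partition 1: pivot=14 at index 4 -> [13, -3, -2, -8, 14, 24]
Partition 2: pivot=-8 at index 0 -> [-8, -3, -2, 13, 14, 24]
Partition 3: pivot=13 at index 3 -> [-8, -3, -2, 13, 14, 24]
Partition 4: pivot=-2 at index 2 -> [-8, -3, -2, 13, 14, 24]


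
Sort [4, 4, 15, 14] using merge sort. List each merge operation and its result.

Divide and conquer:
  Merge [4] + [4] -> [4, 4]
  Merge [15] + [14] -> [14, 15]
  Merge [4, 4] + [14, 15] -> [4, 4, 14, 15]


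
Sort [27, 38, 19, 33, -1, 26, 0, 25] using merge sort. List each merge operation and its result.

Divide and conquer:
  Merge [27] + [38] -> [27, 38]
  Merge [19] + [33] -> [19, 33]
  Merge [27, 38] + [19, 33] -> [19, 27, 33, 38]
  Merge [-1] + [26] -> [-1, 26]
  Merge [0] + [25] -> [0, 25]
  Merge [-1, 26] + [0, 25] -> [-1, 0, 25, 26]
  Merge [19, 27, 33, 38] + [-1, 0, 25, 26] -> [-1, 0, 19, 25, 26, 27, 33, 38]


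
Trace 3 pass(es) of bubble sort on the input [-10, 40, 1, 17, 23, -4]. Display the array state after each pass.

After pass 1: [-10, 1, 17, 23, -4, 40] (4 swaps)
After pass 2: [-10, 1, 17, -4, 23, 40] (1 swaps)
After pass 3: [-10, 1, -4, 17, 23, 40] (1 swaps)
Total swaps: 6


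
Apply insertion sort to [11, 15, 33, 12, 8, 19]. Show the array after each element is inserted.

First element 11 is already 'sorted'
Insert 15: shifted 0 elements -> [11, 15, 33, 12, 8, 19]
Insert 33: shifted 0 elements -> [11, 15, 33, 12, 8, 19]
Insert 12: shifted 2 elements -> [11, 12, 15, 33, 8, 19]
Insert 8: shifted 4 elements -> [8, 11, 12, 15, 33, 19]
Insert 19: shifted 1 elements -> [8, 11, 12, 15, 19, 33]


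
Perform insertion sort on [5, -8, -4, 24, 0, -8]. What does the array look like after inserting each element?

First element 5 is already 'sorted'
Insert -8: shifted 1 elements -> [-8, 5, -4, 24, 0, -8]
Insert -4: shifted 1 elements -> [-8, -4, 5, 24, 0, -8]
Insert 24: shifted 0 elements -> [-8, -4, 5, 24, 0, -8]
Insert 0: shifted 2 elements -> [-8, -4, 0, 5, 24, -8]
Insert -8: shifted 4 elements -> [-8, -8, -4, 0, 5, 24]


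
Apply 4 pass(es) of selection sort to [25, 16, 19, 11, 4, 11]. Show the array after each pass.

Pass 1: Select minimum 4 at index 4, swap -> [4, 16, 19, 11, 25, 11]
Pass 2: Select minimum 11 at index 3, swap -> [4, 11, 19, 16, 25, 11]
Pass 3: Select minimum 11 at index 5, swap -> [4, 11, 11, 16, 25, 19]
Pass 4: Select minimum 16 at index 3, swap -> [4, 11, 11, 16, 25, 19]


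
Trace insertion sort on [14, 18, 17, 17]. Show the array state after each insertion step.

First element 14 is already 'sorted'
Insert 18: shifted 0 elements -> [14, 18, 17, 17]
Insert 17: shifted 1 elements -> [14, 17, 18, 17]
Insert 17: shifted 1 elements -> [14, 17, 17, 18]


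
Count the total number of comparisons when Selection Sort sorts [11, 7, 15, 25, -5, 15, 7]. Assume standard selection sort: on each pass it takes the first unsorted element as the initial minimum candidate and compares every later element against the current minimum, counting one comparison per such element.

Pass 1: scan indices 1..6 for the minimum = 6 comparison(s); min is -5, place at index 0 -> [-5, 7, 15, 25, 11, 15, 7]
Pass 2: scan indices 2..6 for the minimum = 5 comparison(s); min is 7, place at index 1 -> [-5, 7, 15, 25, 11, 15, 7]
Pass 3: scan indices 3..6 for the minimum = 4 comparison(s); min is 7, place at index 2 -> [-5, 7, 7, 25, 11, 15, 15]
Pass 4: scan indices 4..6 for the minimum = 3 comparison(s); min is 11, place at index 3 -> [-5, 7, 7, 11, 25, 15, 15]
Pass 5: scan indices 5..6 for the minimum = 2 comparison(s); min is 15, place at index 4 -> [-5, 7, 7, 11, 15, 25, 15]
Pass 6: scan indices 6..6 for the minimum = 1 comparison(s); min is 15, place at index 5 -> [-5, 7, 7, 11, 15, 15, 25]
Selection sort always scans the whole unsorted suffix, so the count is (n-1) + (n-2) + ... + 1 = n(n-1)/2 = 7*6/2 = 21 regardless of the input order.
Total comparisons: 6 + 5 + 4 + 3 + 2 + 1 = 21


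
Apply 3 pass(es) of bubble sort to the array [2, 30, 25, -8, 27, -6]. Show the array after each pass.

After pass 1: [2, 25, -8, 27, -6, 30] (4 swaps)
After pass 2: [2, -8, 25, -6, 27, 30] (2 swaps)
After pass 3: [-8, 2, -6, 25, 27, 30] (2 swaps)
Total swaps: 8
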